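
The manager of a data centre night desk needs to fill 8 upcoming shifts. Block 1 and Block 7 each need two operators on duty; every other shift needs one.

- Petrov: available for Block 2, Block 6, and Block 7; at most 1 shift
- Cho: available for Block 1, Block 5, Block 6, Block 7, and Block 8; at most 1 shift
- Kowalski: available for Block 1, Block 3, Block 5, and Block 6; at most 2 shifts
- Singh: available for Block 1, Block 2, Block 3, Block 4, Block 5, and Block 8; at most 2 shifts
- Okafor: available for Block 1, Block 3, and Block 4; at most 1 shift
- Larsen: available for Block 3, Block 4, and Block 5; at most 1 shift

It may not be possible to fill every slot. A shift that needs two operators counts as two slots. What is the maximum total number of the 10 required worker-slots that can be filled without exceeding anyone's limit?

Total capacity across all operators is 1+1+2+2+1+1 = 8, and 10 slots are needed, so at most 8 can be filled.
An assignment achieving 8: Block 1→Kowalski+Okafor, Block 2→Petrov, Block 3→Larsen, Block 4→Singh, Block 6→Kowalski, Block 7→Cho, Block 8→Singh.
Loads: Petrov 1/1, Cho 1/1, Kowalski 2/2, Singh 2/2, Okafor 1/1, Larsen 1/1.

8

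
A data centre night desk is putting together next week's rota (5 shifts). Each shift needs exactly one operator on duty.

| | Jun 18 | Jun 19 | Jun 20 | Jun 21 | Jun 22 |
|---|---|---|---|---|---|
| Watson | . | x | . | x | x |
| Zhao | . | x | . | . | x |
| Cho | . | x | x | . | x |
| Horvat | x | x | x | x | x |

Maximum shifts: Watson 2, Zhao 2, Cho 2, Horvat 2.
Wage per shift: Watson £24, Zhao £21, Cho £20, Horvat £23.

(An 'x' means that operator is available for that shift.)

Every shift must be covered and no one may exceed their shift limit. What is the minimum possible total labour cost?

£107

Jun 18 can only be covered by Horvat, so that assignment is forced.
Picking the cheapest available operator for each shift independently would cost £106, but that ignores the shift limits.
An optimal schedule: Jun 18→Horvat, Jun 19→Cho, Jun 20→Cho, Jun 21→Horvat, Jun 22→Zhao.
Total: 23 + 20 + 20 + 23 + 21 = £107.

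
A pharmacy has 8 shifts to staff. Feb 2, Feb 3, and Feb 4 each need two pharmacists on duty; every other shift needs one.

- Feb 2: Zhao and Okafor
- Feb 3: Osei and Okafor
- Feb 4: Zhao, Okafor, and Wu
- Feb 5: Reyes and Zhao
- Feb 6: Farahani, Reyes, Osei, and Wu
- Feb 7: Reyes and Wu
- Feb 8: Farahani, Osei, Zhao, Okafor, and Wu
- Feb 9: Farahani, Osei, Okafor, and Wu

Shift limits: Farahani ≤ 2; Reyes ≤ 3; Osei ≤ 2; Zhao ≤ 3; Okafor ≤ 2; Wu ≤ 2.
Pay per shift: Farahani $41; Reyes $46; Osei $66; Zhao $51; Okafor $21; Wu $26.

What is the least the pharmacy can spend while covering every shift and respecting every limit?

$436

Feb 2 can only be covered by Zhao and Okafor, so that assignment is forced.
Feb 3 can only be covered by Osei and Okafor, so that assignment is forced.
Picking the cheapest available pharmacist for each shift independently would cost $346, but that ignores the shift limits.
An optimal schedule: Feb 2→Okafor+Zhao, Feb 3→Okafor+Osei, Feb 4→Wu+Zhao, Feb 5→Reyes, Feb 6→Reyes, Feb 7→Wu, Feb 8→Farahani, Feb 9→Farahani.
Total: 21 + 51 + 21 + 66 + 26 + 51 + 46 + 46 + 26 + 41 + 41 = $436.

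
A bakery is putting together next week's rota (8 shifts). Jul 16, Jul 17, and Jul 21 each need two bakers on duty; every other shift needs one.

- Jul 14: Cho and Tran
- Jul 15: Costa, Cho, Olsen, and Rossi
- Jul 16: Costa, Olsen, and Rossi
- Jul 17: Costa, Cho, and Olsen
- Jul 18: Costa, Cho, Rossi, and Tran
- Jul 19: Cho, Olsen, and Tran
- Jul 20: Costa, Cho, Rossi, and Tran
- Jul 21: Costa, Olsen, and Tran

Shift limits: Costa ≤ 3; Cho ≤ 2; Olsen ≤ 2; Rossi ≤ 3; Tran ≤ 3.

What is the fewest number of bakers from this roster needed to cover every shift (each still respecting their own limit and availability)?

4

11 slots to fill and no one can take more than 3, so at least ⌈11/3⌉ = 4 bakers are needed.
Costa, Cho, Rossi, and Tran alone can cover everything: Jul 14→Cho, Jul 15→Rossi, Jul 16→Costa+Rossi, Jul 17→Costa+Cho, Jul 18→Rossi, Jul 19→Tran, Jul 20→Tran, Jul 21→Costa+Tran.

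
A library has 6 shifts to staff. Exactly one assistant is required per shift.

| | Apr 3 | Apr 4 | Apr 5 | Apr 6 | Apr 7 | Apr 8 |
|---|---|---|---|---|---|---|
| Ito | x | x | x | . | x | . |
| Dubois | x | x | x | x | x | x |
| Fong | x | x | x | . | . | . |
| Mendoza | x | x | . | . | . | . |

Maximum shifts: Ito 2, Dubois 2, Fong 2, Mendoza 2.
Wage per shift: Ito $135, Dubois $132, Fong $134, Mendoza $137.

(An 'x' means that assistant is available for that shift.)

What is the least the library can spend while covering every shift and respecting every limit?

Apr 6 can only be covered by Dubois, so that assignment is forced.
Apr 8 can only be covered by Dubois, so that assignment is forced.
Picking the cheapest available assistant for each shift independently would cost $792, but that ignores the shift limits.
An optimal schedule: Apr 3→Fong, Apr 4→Fong, Apr 5→Ito, Apr 6→Dubois, Apr 7→Ito, Apr 8→Dubois.
Total: 134 + 134 + 135 + 132 + 135 + 132 = $802.

$802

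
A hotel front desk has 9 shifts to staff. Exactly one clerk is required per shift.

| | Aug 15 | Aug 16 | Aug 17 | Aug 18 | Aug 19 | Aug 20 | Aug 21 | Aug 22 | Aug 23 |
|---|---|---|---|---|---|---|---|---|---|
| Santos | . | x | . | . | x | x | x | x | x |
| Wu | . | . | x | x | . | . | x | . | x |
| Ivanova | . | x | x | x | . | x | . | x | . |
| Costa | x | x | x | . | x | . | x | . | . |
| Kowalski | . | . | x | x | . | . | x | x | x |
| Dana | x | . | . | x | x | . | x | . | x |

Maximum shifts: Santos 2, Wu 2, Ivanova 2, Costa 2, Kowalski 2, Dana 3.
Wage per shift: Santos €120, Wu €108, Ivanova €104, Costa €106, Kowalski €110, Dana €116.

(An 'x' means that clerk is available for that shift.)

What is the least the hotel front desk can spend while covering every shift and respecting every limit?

€972

Picking the cheapest available clerk for each shift independently would cost €946, but that ignores the shift limits.
An optimal schedule: Aug 15→Costa, Aug 16→Ivanova, Aug 17→Wu, Aug 18→Wu, Aug 19→Costa, Aug 20→Ivanova, Aug 21→Dana, Aug 22→Kowalski, Aug 23→Kowalski.
Total: 106 + 104 + 108 + 108 + 106 + 104 + 116 + 110 + 110 = €972.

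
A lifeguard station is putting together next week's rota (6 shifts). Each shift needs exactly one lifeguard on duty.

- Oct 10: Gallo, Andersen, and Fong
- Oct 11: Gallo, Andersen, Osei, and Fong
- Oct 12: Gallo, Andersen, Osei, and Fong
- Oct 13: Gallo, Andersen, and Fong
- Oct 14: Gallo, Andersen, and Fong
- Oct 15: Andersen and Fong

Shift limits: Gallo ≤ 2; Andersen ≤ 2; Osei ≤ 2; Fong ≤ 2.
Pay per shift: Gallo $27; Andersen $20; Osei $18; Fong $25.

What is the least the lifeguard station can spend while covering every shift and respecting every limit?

Picking the cheapest available lifeguard for each shift independently would cost $116, but that ignores the shift limits.
An optimal schedule: Oct 10→Andersen, Oct 11→Osei, Oct 12→Osei, Oct 13→Fong, Oct 14→Fong, Oct 15→Andersen.
Total: 20 + 18 + 18 + 25 + 25 + 20 = $126.

$126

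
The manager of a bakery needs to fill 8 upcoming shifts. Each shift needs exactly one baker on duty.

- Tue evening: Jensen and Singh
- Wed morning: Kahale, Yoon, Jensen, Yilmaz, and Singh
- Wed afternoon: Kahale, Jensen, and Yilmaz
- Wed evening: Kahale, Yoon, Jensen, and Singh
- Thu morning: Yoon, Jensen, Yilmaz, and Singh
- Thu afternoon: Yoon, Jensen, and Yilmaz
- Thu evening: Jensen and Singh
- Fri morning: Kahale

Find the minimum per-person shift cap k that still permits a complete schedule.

With 5 bakers and 8 worker-slots to fill, someone must work at least ⌈8/5⌉ = 2 shifts, so k ≥ 2.
k = 2 works: Tue evening→Jensen, Wed morning→Yilmaz, Wed afternoon→Kahale, Wed evening→Yoon, Thu morning→Yilmaz, Thu afternoon→Yoon, Thu evening→Jensen, Fri morning→Kahale.
Loads: Kahale 2, Yoon 2, Jensen 2, Yilmaz 2, Singh 0 — all ≤ 2.

2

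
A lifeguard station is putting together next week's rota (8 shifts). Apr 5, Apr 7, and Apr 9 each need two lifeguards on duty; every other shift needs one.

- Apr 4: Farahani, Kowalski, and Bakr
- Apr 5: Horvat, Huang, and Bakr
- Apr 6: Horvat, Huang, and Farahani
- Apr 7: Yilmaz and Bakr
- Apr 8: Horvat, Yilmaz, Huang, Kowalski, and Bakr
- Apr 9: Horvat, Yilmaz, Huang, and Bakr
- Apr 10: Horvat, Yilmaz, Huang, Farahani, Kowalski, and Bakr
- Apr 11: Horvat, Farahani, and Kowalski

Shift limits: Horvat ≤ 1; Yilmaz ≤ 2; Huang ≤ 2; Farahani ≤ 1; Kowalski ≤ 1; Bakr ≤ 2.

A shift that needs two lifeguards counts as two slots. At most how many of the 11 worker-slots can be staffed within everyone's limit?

9

Total capacity across all lifeguards is 1+2+2+1+1+2 = 9, and 11 slots are needed, so at most 9 can be filled.
An assignment achieving 9: Apr 4→Farahani, Apr 5→Horvat+Huang, Apr 6→Huang, Apr 7→Yilmaz+Bakr, Apr 9→Yilmaz+Bakr, Apr 11→Kowalski.
Loads: Horvat 1/1, Yilmaz 2/2, Huang 2/2, Farahani 1/1, Kowalski 1/1, Bakr 2/2.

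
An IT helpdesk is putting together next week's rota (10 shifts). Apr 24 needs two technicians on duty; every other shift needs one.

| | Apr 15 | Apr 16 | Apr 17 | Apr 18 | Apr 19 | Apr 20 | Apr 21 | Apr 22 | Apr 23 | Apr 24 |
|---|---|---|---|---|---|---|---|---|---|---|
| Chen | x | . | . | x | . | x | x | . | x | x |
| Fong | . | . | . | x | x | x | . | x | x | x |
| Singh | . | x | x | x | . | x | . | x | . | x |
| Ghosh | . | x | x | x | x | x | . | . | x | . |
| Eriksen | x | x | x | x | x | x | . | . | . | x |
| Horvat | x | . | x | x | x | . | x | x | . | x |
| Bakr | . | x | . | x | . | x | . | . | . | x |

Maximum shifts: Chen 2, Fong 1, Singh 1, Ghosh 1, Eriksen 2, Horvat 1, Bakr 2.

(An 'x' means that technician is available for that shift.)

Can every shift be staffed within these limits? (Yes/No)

No

Total capacity is 2+1+1+1+2+1+2 = 10 but 11 worker-slots are needed — infeasible.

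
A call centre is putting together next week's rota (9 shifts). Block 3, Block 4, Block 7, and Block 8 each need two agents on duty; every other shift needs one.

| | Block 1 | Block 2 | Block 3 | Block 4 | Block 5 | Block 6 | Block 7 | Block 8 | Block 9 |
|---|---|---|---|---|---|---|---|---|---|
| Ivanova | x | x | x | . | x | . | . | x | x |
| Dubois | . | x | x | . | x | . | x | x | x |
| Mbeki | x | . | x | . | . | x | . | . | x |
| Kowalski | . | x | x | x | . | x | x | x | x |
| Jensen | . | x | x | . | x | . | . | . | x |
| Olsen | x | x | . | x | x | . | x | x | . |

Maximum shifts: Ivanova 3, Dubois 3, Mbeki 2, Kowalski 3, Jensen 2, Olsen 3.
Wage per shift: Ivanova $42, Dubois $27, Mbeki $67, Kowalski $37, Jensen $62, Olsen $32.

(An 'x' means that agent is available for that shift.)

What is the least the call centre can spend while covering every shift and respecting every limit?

$476

Block 4 can only be covered by Kowalski and Olsen, so that assignment is forced.
Picking the cheapest available agent for each shift independently would cost $401, but that ignores the shift limits.
An optimal schedule: Block 1→Olsen, Block 2→Dubois, Block 3→Ivanova+Jensen, Block 4→Olsen+Kowalski, Block 5→Dubois, Block 6→Kowalski, Block 7→Dubois+Olsen, Block 8→Kowalski+Ivanova, Block 9→Ivanova.
Total: 32 + 27 + 42 + 62 + 32 + 37 + 27 + 37 + 27 + 32 + 37 + 42 + 42 = $476.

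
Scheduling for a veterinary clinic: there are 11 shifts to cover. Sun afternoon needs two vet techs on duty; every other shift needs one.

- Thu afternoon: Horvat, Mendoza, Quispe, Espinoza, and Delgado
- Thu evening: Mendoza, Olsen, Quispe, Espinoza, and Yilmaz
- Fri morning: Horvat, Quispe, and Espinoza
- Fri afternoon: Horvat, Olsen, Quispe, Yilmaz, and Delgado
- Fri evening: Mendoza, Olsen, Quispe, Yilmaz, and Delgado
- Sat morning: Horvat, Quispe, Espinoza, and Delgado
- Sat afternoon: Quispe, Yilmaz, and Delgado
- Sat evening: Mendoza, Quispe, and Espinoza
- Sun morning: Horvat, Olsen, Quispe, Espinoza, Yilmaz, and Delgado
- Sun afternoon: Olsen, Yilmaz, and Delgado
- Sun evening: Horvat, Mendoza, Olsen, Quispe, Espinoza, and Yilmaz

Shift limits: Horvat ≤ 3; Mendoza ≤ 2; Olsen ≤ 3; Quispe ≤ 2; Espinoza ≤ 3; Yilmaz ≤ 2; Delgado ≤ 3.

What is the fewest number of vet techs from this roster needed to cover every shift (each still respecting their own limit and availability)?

12 slots to fill and no one can take more than 3, so at least ⌈12/3⌉ = 4 vet techs are needed.
Horvat, Olsen, Espinoza, and Delgado alone can cover everything: Thu afternoon→Horvat, Thu evening→Olsen, Fri morning→Horvat, Fri afternoon→Horvat, Fri evening→Olsen, Sat morning→Espinoza, Sat afternoon→Delgado, Sat evening→Espinoza, Sun morning→Delgado, Sun afternoon→Olsen+Delgado, Sun evening→Espinoza.

4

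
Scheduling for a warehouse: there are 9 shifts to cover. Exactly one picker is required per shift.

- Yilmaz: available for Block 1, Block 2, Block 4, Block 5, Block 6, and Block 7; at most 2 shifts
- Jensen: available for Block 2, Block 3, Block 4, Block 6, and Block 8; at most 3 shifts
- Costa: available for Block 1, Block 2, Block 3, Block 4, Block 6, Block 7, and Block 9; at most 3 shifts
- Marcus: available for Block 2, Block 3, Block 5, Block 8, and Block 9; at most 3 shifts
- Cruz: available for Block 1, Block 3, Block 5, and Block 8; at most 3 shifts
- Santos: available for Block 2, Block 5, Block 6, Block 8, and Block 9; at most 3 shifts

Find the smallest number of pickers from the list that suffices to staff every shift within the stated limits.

3

9 slots to fill and no one can take more than 3, so at least ⌈9/3⌉ = 3 pickers are needed.
Jensen, Costa, and Marcus alone can cover everything: Block 1→Costa, Block 2→Marcus, Block 3→Marcus, Block 4→Jensen, Block 5→Marcus, Block 6→Jensen, Block 7→Costa, Block 8→Jensen, Block 9→Costa.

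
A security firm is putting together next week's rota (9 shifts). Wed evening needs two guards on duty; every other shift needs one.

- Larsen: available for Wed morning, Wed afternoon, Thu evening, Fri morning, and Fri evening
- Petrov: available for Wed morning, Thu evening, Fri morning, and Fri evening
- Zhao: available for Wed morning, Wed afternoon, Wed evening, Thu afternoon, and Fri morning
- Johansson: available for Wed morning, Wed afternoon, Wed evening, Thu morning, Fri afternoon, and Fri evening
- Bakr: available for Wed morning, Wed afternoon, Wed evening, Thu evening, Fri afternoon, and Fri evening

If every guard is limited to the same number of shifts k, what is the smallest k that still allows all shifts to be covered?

2

With 5 guards and 10 worker-slots to fill, someone must work at least ⌈10/5⌉ = 2 shifts, so k ≥ 2.
k = 2 works: Wed morning→Petrov, Wed afternoon→Bakr, Wed evening→Zhao+Bakr, Thu morning→Johansson, Thu afternoon→Zhao, Thu evening→Larsen, Fri morning→Larsen, Fri afternoon→Johansson, Fri evening→Petrov.
Loads: Larsen 2, Petrov 2, Zhao 2, Johansson 2, Bakr 2 — all ≤ 2.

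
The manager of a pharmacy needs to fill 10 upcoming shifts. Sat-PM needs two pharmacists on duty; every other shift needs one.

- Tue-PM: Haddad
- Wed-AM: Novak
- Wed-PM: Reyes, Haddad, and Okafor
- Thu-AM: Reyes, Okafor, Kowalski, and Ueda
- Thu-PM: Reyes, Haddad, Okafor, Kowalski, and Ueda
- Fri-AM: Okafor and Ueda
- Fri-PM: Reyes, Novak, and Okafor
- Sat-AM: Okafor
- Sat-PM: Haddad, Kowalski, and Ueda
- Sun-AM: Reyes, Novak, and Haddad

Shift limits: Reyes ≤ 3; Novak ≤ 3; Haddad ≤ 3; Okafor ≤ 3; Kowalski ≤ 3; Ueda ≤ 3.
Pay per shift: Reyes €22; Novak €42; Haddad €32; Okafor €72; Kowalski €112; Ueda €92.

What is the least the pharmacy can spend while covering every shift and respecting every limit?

€482

Tue-PM can only be covered by Haddad, so that assignment is forced.
Wed-AM can only be covered by Novak, so that assignment is forced.
Sat-AM can only be covered by Okafor, so that assignment is forced.
Picking the cheapest available pharmacist for each shift independently would cost €452, but that ignores the shift limits.
An optimal schedule: Tue-PM→Haddad, Wed-AM→Novak, Wed-PM→Reyes, Thu-AM→Reyes, Thu-PM→Haddad, Fri-AM→Okafor, Fri-PM→Reyes, Sat-AM→Okafor, Sat-PM→Haddad+Ueda, Sun-AM→Novak.
Total: 32 + 42 + 22 + 22 + 32 + 72 + 22 + 72 + 32 + 92 + 42 = €482.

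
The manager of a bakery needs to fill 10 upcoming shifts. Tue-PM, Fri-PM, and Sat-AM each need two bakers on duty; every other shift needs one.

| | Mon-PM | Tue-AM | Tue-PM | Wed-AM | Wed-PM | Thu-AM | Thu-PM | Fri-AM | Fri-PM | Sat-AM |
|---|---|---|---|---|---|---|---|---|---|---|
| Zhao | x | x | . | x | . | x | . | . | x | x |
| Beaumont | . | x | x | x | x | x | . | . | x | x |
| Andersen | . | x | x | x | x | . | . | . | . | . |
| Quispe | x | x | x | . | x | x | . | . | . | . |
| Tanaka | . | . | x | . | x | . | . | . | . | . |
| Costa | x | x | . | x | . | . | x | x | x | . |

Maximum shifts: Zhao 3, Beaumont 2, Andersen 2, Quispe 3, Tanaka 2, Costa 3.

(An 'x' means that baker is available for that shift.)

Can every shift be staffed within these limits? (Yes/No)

Yes

Thu-PM can only be covered by Costa, so that assignment is forced.
Fri-AM can only be covered by Costa, so that assignment is forced.
Sat-AM can only be covered by Zhao and Beaumont, so that assignment is forced.
One valid schedule: Mon-PM→Zhao, Tue-AM→Quispe, Tue-PM→Quispe+Tanaka, Wed-AM→Andersen, Wed-PM→Andersen, Thu-AM→Zhao, Thu-PM→Costa, Fri-AM→Costa, Fri-PM→Beaumont+Costa, Sat-AM→Zhao+Beaumont.
Loads: Zhao 3/3, Beaumont 2/2, Andersen 2/2, Quispe 2/3, Tanaka 1/2, Costa 3/3 — all within limits.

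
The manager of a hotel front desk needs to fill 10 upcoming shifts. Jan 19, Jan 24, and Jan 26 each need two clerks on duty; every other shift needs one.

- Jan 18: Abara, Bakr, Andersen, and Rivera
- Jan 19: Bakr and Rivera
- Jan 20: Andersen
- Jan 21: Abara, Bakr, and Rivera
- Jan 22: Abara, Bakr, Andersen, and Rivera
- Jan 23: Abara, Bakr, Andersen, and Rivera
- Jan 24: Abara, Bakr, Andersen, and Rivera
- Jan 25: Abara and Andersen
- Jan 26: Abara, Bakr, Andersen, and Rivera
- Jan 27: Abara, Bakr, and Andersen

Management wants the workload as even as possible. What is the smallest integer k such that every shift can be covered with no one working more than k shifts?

With 4 clerks and 13 worker-slots to fill, someone must work at least ⌈13/4⌉ = 4 shifts, so k ≥ 4.
k = 4 works: Jan 18→Abara, Jan 19→Bakr+Rivera, Jan 20→Andersen, Jan 21→Abara, Jan 22→Bakr, Jan 23→Bakr, Jan 24→Bakr+Andersen, Jan 25→Abara, Jan 26→Andersen+Rivera, Jan 27→Abara.
Loads: Abara 4, Bakr 4, Andersen 3, Rivera 2 — all ≤ 4.

4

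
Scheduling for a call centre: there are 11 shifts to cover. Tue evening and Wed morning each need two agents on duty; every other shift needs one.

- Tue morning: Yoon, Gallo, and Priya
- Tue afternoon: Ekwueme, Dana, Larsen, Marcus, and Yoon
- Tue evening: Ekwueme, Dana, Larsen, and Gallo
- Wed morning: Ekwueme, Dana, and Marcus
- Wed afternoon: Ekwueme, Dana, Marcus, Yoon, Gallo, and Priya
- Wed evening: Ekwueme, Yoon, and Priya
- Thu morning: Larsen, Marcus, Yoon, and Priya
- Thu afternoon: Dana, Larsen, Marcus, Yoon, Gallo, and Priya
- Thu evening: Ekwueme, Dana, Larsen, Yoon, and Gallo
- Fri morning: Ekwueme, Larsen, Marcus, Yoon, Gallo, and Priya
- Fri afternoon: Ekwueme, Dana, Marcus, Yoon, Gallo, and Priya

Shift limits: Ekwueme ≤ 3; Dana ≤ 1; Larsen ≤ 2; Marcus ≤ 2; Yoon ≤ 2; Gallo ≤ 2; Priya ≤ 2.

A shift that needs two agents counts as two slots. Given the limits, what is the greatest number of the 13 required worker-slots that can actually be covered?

Total capacity across all agents is 3+1+2+2+2+2+2 = 14, and 13 slots are needed, so at most 13 can be filled.
An assignment achieving 13: Tue morning→Yoon, Tue afternoon→Marcus, Tue evening→Ekwueme+Larsen, Wed morning→Ekwueme+Dana, Wed afternoon→Marcus, Wed evening→Ekwueme, Thu morning→Larsen, Thu afternoon→Gallo, Thu evening→Yoon, Fri morning→Gallo, Fri afternoon→Priya.
Loads: Ekwueme 3/3, Dana 1/1, Larsen 2/2, Marcus 2/2, Yoon 2/2, Gallo 2/2, Priya 1/2.

13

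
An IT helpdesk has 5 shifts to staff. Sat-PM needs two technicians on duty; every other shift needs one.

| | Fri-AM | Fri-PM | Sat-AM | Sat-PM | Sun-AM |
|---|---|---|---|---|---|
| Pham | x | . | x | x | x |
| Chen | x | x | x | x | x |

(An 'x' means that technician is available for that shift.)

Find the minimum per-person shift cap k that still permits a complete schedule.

With 2 technicians and 6 worker-slots to fill, someone must work at least ⌈6/2⌉ = 3 shifts, so k ≥ 3.
k = 3 works: Fri-AM→Pham, Fri-PM→Chen, Sat-AM→Pham, Sat-PM→Pham+Chen, Sun-AM→Chen.
Loads: Pham 3, Chen 3 — all ≤ 3.

3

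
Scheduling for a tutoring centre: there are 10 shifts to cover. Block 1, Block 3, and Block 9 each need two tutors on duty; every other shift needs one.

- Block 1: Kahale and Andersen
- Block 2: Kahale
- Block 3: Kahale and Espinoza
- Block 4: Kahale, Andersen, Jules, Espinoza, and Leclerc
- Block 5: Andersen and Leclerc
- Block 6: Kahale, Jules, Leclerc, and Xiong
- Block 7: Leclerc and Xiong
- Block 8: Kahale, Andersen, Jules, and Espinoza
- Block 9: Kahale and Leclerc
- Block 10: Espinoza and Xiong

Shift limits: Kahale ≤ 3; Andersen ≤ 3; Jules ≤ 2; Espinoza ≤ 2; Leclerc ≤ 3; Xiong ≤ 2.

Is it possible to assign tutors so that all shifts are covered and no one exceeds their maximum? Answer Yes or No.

Total capacity is 15 and 13 slots are needed, so capacity alone doesn't rule it out.
Shifts {Block 1, Block 2, Block 3, Block 9} need 7 worker-slots in total, but the tutors available for any of those shifts (Kahale, Andersen, Espinoza, and Leclerc) can supply at most 6 among them. So no valid schedule exists.

No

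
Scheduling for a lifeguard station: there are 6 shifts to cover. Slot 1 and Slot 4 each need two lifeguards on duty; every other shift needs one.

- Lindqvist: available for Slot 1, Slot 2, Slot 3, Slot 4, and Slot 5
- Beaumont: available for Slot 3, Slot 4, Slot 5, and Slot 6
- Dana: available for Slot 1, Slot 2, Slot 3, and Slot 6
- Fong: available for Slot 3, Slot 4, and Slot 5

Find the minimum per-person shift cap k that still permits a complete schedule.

2

With 4 lifeguards and 8 worker-slots to fill, someone must work at least ⌈8/4⌉ = 2 shifts, so k ≥ 2.
k = 2 works: Slot 1→Lindqvist+Dana, Slot 2→Lindqvist, Slot 3→Dana, Slot 4→Beaumont+Fong, Slot 5→Fong, Slot 6→Beaumont.
Loads: Lindqvist 2, Beaumont 2, Dana 2, Fong 2 — all ≤ 2.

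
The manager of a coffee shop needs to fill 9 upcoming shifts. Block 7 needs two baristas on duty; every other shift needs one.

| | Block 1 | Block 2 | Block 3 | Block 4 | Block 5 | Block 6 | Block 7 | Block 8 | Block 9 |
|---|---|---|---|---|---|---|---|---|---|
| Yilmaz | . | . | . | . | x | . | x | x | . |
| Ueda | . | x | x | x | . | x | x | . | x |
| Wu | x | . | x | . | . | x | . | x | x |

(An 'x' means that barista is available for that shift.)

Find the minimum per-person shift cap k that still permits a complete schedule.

With 3 baristas and 10 worker-slots to fill, someone must work at least ⌈10/3⌉ = 4 shifts, so k ≥ 4.
k = 4 works: Block 1→Wu, Block 2→Ueda, Block 3→Ueda, Block 4→Ueda, Block 5→Yilmaz, Block 6→Wu, Block 7→Yilmaz+Ueda, Block 8→Yilmaz, Block 9→Wu.
Loads: Yilmaz 3, Ueda 4, Wu 3 — all ≤ 4.

4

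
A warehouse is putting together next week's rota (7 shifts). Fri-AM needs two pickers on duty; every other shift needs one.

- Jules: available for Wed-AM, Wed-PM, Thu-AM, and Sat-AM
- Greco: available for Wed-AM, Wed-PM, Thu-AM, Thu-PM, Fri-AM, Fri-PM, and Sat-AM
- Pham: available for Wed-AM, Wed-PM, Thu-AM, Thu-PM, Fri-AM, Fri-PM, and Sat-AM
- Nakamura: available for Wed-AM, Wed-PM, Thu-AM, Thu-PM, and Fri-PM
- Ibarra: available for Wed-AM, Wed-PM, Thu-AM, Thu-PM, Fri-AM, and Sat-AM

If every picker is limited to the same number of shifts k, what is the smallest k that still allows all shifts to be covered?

2

With 5 pickers and 8 worker-slots to fill, someone must work at least ⌈8/5⌉ = 2 shifts, so k ≥ 2.
k = 2 works: Wed-AM→Jules, Wed-PM→Nakamura, Thu-AM→Nakamura, Thu-PM→Pham, Fri-AM→Greco+Pham, Fri-PM→Greco, Sat-AM→Jules.
Loads: Jules 2, Greco 2, Pham 2, Nakamura 2, Ibarra 0 — all ≤ 2.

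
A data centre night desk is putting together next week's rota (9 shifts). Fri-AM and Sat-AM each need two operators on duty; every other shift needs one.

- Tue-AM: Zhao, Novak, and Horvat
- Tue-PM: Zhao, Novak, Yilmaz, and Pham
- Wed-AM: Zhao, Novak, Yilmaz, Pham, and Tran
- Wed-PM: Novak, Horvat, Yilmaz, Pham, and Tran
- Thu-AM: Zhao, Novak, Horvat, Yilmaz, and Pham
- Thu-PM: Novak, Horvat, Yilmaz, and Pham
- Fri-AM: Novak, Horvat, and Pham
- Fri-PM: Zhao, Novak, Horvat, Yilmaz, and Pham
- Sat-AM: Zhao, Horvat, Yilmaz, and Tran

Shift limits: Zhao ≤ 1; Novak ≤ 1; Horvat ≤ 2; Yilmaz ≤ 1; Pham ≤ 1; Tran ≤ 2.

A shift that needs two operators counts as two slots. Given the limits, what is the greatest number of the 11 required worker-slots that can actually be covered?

8

Total capacity across all operators is 1+1+2+1+1+2 = 8, and 11 slots are needed, so at most 8 can be filled.
An assignment achieving 8: Tue-AM→Zhao, Tue-PM→Yilmaz, Wed-AM→Pham, Wed-PM→Tran, Thu-PM→Horvat, Fri-AM→Novak+Horvat, Sat-AM→Tran.
Loads: Zhao 1/1, Novak 1/1, Horvat 2/2, Yilmaz 1/1, Pham 1/1, Tran 2/2.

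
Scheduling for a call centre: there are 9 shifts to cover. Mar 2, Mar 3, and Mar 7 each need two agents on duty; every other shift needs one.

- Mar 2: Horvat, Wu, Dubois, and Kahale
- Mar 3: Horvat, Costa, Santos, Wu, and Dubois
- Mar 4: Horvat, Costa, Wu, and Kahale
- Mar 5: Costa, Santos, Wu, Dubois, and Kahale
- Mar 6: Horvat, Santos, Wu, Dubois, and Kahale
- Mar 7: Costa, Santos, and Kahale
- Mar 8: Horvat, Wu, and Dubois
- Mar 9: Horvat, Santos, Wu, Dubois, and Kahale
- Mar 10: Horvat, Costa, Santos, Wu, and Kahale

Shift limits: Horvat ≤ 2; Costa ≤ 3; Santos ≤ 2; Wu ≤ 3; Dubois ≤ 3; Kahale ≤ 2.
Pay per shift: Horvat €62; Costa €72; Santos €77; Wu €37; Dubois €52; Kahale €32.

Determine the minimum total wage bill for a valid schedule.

€599

Picking the cheapest available agent for each shift independently would cost €459, but that ignores the shift limits.
An optimal schedule: Mar 2→Dubois+Horvat, Mar 3→Dubois+Costa, Mar 4→Kahale, Mar 5→Wu, Mar 6→Wu, Mar 7→Kahale+Costa, Mar 8→Wu, Mar 9→Dubois, Mar 10→Horvat.
Total: 52 + 62 + 52 + 72 + 32 + 37 + 37 + 32 + 72 + 37 + 52 + 62 = €599.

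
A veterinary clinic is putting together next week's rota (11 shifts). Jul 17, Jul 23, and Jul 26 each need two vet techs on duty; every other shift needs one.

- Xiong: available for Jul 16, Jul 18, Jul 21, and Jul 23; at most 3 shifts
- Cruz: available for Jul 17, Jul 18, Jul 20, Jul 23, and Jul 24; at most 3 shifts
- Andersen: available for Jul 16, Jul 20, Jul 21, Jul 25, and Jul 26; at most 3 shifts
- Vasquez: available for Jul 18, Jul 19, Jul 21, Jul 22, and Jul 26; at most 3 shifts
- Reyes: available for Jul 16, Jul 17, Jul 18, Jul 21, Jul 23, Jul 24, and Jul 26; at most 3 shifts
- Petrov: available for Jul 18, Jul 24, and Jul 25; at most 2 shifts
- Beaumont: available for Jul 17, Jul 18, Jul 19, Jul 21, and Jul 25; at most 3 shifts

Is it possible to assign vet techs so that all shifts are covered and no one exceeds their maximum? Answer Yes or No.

Yes

Jul 22 can only be covered by Vasquez, so that assignment is forced.
One valid schedule: Jul 16→Xiong, Jul 17→Cruz+Reyes, Jul 18→Reyes, Jul 19→Vasquez, Jul 20→Cruz, Jul 21→Xiong, Jul 22→Vasquez, Jul 23→Xiong+Cruz, Jul 24→Reyes, Jul 25→Andersen, Jul 26→Andersen+Vasquez.
Loads: Xiong 3/3, Cruz 3/3, Andersen 2/3, Vasquez 3/3, Reyes 3/3, Petrov 0/2, Beaumont 0/3 — all within limits.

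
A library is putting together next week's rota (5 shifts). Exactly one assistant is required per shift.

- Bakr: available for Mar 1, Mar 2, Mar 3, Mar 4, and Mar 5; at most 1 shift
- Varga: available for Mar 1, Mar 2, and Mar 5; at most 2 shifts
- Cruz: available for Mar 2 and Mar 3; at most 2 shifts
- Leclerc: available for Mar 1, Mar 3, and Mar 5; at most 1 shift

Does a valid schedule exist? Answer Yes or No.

Yes

Mar 4 can only be covered by Bakr, so that assignment is forced.
One valid schedule: Mar 1→Varga, Mar 2→Varga, Mar 3→Cruz, Mar 4→Bakr, Mar 5→Leclerc.
Loads: Bakr 1/1, Varga 2/2, Cruz 1/2, Leclerc 1/1 — all within limits.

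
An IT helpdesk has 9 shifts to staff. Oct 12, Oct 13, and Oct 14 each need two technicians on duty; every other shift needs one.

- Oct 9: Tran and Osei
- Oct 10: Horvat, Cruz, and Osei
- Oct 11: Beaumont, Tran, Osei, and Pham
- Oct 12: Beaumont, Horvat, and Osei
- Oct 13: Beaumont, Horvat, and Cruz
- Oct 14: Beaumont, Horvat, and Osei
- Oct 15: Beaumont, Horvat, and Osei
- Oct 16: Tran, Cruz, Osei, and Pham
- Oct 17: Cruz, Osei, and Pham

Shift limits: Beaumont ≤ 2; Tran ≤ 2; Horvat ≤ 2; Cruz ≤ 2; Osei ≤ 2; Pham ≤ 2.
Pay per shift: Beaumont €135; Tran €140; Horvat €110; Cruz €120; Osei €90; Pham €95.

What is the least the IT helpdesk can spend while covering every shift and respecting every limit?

€1380

Picking the cheapest available technician for each shift independently would cost €1170, but that ignores the shift limits.
An optimal schedule: Oct 9→Tran, Oct 10→Cruz, Oct 11→Tran, Oct 12→Beaumont+Horvat, Oct 13→Beaumont+Cruz, Oct 14→Horvat+Osei, Oct 15→Osei, Oct 16→Pham, Oct 17→Pham.
Total: 140 + 120 + 140 + 135 + 110 + 135 + 120 + 110 + 90 + 90 + 95 + 95 = €1380.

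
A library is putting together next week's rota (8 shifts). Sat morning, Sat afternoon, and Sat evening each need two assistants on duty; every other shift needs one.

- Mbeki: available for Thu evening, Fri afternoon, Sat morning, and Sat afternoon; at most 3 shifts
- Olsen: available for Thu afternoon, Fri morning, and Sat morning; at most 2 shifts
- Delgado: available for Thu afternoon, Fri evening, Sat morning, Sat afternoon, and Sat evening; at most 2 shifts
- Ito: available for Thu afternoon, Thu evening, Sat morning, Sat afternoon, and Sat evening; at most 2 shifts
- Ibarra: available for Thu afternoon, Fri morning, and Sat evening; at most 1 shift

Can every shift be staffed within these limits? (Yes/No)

Total capacity is 3+2+2+2+1 = 10 but 11 worker-slots are needed — infeasible.

No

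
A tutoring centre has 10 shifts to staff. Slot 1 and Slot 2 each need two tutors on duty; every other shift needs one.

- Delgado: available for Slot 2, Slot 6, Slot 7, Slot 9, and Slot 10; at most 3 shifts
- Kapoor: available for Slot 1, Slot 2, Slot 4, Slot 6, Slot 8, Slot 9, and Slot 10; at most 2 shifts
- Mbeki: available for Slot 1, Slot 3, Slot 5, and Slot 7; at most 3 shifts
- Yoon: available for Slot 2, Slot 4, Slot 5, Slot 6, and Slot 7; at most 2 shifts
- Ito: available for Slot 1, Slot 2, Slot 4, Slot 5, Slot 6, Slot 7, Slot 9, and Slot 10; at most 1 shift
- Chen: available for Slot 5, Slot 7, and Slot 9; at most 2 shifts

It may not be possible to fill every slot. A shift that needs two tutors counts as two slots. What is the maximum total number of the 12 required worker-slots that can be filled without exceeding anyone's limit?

Total capacity across all tutors is 3+2+3+2+1+2 = 13, and 12 slots are needed, so at most 12 can be filled.
An assignment achieving 12: Slot 1→Kapoor+Mbeki, Slot 2→Delgado+Yoon, Slot 3→Mbeki, Slot 4→Yoon, Slot 5→Mbeki, Slot 6→Delgado, Slot 7→Chen, Slot 8→Kapoor, Slot 9→Ito, Slot 10→Delgado.
Loads: Delgado 3/3, Kapoor 2/2, Mbeki 3/3, Yoon 2/2, Ito 1/1, Chen 1/2.

12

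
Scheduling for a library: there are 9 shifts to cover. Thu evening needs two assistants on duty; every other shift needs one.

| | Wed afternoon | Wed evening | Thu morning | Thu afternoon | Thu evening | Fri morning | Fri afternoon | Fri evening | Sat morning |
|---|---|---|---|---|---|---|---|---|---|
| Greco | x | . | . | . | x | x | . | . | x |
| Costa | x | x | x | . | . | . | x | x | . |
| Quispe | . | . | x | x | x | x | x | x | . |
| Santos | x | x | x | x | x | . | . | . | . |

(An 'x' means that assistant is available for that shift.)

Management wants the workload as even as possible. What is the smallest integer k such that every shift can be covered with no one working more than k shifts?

With 4 assistants and 10 worker-slots to fill, someone must work at least ⌈10/4⌉ = 3 shifts, so k ≥ 3.
k = 3 works: Wed afternoon→Greco, Wed evening→Costa, Thu morning→Quispe, Thu afternoon→Quispe, Thu evening→Quispe+Santos, Fri morning→Greco, Fri afternoon→Costa, Fri evening→Costa, Sat morning→Greco.
Loads: Greco 3, Costa 3, Quispe 3, Santos 1 — all ≤ 3.

3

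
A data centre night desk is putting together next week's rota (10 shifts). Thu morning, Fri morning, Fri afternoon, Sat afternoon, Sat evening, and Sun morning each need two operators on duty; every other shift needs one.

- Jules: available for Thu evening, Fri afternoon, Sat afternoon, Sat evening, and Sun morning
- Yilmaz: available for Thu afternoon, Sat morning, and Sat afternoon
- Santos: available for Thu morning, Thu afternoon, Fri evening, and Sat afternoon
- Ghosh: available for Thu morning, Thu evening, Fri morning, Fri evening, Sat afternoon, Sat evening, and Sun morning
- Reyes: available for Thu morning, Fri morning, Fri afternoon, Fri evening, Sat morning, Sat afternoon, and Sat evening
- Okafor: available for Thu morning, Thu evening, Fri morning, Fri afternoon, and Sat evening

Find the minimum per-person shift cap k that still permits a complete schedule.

With 6 operators and 16 worker-slots to fill, someone must work at least ⌈16/6⌉ = 3 shifts, so k ≥ 3.
k = 3 works: Thu morning→Santos+Ghosh, Thu afternoon→Yilmaz, Thu evening→Jules, Fri morning→Ghosh+Reyes, Fri afternoon→Jules+Reyes, Fri evening→Santos, Sat morning→Yilmaz, Sat afternoon→Yilmaz+Santos, Sat evening→Reyes+Okafor, Sun morning→Jules+Ghosh.
Loads: Jules 3, Yilmaz 3, Santos 3, Ghosh 3, Reyes 3, Okafor 1 — all ≤ 3.

3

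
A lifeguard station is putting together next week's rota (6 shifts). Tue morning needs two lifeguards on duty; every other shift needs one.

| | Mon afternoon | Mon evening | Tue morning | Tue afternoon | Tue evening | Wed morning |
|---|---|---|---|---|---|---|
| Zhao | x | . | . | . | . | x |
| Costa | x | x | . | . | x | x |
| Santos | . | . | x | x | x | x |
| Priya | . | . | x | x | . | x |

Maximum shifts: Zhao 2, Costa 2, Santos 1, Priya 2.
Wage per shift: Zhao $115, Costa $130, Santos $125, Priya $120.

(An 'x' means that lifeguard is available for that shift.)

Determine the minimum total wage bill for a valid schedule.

$855

Mon evening can only be covered by Costa, so that assignment is forced.
Tue morning can only be covered by Santos and Priya, so that assignment is forced.
Picking the cheapest available lifeguard for each shift independently would cost $850, but that ignores the shift limits.
An optimal schedule: Mon afternoon→Zhao, Mon evening→Costa, Tue morning→Santos+Priya, Tue afternoon→Priya, Tue evening→Costa, Wed morning→Zhao.
Total: 115 + 130 + 125 + 120 + 120 + 130 + 115 = $855.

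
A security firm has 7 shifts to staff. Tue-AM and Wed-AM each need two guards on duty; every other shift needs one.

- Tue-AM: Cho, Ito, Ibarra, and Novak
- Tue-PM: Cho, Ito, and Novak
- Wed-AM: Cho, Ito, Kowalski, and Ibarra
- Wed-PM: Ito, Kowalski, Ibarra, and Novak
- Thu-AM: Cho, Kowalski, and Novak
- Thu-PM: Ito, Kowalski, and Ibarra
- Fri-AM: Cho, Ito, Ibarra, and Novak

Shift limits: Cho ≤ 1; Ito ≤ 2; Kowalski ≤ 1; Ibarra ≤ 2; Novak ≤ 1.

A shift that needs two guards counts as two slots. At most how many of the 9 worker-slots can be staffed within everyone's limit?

Total capacity across all guards is 1+2+1+2+1 = 7, and 9 slots are needed, so at most 7 can be filled.
An assignment achieving 7: Tue-AM→Ito+Ibarra, Tue-PM→Cho, Wed-AM→Ibarra, Wed-PM→Novak, Thu-AM→Kowalski, Thu-PM→Ito.
Loads: Cho 1/1, Ito 2/2, Kowalski 1/1, Ibarra 2/2, Novak 1/1.

7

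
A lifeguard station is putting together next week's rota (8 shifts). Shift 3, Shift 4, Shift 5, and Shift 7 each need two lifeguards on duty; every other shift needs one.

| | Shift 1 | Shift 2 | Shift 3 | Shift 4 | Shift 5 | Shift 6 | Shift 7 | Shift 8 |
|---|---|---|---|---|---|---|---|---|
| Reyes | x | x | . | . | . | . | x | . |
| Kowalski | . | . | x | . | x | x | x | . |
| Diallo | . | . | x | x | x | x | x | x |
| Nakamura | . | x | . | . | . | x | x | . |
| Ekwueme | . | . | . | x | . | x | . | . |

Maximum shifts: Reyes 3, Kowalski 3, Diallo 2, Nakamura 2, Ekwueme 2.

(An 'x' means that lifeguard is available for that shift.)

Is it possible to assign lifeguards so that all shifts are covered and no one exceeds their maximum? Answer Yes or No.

No

Total capacity is 12 and 12 slots are needed, so capacity alone doesn't rule it out.
Shifts {Shift 3, Shift 4, Shift 5} need 6 worker-slots in total, but the lifeguards available for any of those shifts (Kowalski, Diallo, and Ekwueme) can supply at most 5 among them. So no valid schedule exists.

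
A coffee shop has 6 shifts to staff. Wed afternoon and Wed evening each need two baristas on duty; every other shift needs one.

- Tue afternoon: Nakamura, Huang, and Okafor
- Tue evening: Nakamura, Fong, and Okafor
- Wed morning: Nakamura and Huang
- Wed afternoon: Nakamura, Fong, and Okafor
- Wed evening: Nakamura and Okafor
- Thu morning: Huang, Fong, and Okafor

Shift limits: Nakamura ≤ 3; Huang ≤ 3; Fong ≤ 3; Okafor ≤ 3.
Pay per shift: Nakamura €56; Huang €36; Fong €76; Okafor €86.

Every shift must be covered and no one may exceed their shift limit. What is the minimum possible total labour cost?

Wed evening can only be covered by Nakamura and Okafor, so that assignment is forced.
Picking the cheapest available barista for each shift independently would cost €438, and that bound is achievable.
An optimal schedule: Tue afternoon→Huang, Tue evening→Nakamura, Wed morning→Huang, Wed afternoon→Nakamura+Fong, Wed evening→Nakamura+Okafor, Thu morning→Huang.
Total: 36 + 56 + 36 + 56 + 76 + 56 + 86 + 36 = €438.

€438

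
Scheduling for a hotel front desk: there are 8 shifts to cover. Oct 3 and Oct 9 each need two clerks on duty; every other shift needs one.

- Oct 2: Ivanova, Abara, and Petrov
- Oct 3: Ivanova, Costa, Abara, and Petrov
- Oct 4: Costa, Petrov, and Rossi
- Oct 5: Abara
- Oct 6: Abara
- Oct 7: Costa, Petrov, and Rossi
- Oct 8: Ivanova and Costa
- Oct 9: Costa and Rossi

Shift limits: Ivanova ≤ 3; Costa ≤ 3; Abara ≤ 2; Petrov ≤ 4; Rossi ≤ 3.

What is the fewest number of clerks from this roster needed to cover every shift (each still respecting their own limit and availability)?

4

10 slots to fill and no one can take more than 4, so at least ⌈10/4⌉ = 3 clerks are needed.
Shifts {Oct 2, Oct 5, Oct 6, Oct 9} need 5 slots, but among the clerks available for them (Ivanova, Costa, Abara, Petrov, and Rossi) any 3 together supply at most 4. So 3 clerks are not enough.
Ivanova, Costa, Abara, and Rossi alone can cover everything: Oct 2→Ivanova, Oct 3→Ivanova+Costa, Oct 4→Costa, Oct 5→Abara, Oct 6→Abara, Oct 7→Rossi, Oct 8→Ivanova, Oct 9→Costa+Rossi.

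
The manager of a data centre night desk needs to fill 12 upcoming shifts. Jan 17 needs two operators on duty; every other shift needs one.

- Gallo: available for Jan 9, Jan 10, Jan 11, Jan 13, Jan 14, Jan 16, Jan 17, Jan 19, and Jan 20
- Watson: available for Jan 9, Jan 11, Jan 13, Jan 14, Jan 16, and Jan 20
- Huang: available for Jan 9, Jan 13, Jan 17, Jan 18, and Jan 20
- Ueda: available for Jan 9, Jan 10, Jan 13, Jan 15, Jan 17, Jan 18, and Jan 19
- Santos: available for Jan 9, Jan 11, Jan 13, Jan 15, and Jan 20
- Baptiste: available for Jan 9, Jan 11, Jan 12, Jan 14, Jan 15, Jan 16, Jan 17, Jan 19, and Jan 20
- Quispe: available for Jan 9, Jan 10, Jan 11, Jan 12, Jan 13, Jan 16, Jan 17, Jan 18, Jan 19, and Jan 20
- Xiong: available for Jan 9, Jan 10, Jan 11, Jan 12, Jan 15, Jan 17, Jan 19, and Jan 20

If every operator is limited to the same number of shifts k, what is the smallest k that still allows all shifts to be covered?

With 8 operators and 13 worker-slots to fill, someone must work at least ⌈13/8⌉ = 2 shifts, so k ≥ 2.
k = 2 works: Jan 9→Santos, Jan 10→Gallo, Jan 11→Watson, Jan 12→Baptiste, Jan 13→Huang, Jan 14→Gallo, Jan 15→Ueda, Jan 16→Watson, Jan 17→Baptiste+Quispe, Jan 18→Huang, Jan 19→Ueda, Jan 20→Santos.
Loads: Gallo 2, Watson 2, Huang 2, Ueda 2, Santos 2, Baptiste 2, Quispe 1, Xiong 0 — all ≤ 2.

2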